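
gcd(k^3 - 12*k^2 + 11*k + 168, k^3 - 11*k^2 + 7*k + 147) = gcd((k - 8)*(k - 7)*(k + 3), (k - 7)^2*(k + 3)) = k^2 - 4*k - 21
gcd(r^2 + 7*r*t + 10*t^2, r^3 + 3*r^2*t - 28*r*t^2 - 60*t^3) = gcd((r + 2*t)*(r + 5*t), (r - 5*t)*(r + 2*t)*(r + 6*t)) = r + 2*t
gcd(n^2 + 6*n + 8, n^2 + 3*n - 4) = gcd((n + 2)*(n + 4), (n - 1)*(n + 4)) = n + 4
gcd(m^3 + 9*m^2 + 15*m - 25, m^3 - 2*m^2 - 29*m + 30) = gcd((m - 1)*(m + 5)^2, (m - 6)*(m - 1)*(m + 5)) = m^2 + 4*m - 5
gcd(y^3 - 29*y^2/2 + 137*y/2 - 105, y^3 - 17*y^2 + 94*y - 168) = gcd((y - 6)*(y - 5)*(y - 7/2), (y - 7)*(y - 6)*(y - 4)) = y - 6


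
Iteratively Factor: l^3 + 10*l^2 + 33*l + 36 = (l + 3)*(l^2 + 7*l + 12) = (l + 3)*(l + 4)*(l + 3)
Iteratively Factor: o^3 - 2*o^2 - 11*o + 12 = (o - 1)*(o^2 - o - 12) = (o - 4)*(o - 1)*(o + 3)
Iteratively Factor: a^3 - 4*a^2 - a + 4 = (a - 1)*(a^2 - 3*a - 4) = (a - 1)*(a + 1)*(a - 4)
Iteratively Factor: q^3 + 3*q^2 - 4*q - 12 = (q - 2)*(q^2 + 5*q + 6) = (q - 2)*(q + 3)*(q + 2)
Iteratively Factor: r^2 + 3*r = (r)*(r + 3)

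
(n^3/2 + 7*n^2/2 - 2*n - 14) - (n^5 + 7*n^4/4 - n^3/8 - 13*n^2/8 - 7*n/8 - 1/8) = -n^5 - 7*n^4/4 + 5*n^3/8 + 41*n^2/8 - 9*n/8 - 111/8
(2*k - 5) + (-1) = 2*k - 6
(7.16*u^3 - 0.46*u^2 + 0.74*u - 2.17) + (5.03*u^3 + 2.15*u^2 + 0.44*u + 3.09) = 12.19*u^3 + 1.69*u^2 + 1.18*u + 0.92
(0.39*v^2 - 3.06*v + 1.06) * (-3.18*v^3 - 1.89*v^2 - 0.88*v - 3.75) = -1.2402*v^5 + 8.9937*v^4 + 2.0694*v^3 - 0.7731*v^2 + 10.5422*v - 3.975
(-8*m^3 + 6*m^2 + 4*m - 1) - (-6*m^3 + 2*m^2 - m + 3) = -2*m^3 + 4*m^2 + 5*m - 4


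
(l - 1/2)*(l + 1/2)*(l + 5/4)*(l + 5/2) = l^4 + 15*l^3/4 + 23*l^2/8 - 15*l/16 - 25/32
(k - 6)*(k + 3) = k^2 - 3*k - 18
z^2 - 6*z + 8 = (z - 4)*(z - 2)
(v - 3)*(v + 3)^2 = v^3 + 3*v^2 - 9*v - 27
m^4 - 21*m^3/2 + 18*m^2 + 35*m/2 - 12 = (m - 8)*(m - 3)*(m - 1/2)*(m + 1)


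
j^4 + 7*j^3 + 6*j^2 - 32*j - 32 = (j - 2)*(j + 1)*(j + 4)^2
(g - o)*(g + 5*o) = g^2 + 4*g*o - 5*o^2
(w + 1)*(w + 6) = w^2 + 7*w + 6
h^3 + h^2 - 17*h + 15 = (h - 3)*(h - 1)*(h + 5)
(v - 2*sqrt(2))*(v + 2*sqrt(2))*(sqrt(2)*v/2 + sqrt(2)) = sqrt(2)*v^3/2 + sqrt(2)*v^2 - 4*sqrt(2)*v - 8*sqrt(2)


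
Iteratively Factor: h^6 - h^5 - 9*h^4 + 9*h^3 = (h - 3)*(h^5 + 2*h^4 - 3*h^3) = h*(h - 3)*(h^4 + 2*h^3 - 3*h^2) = h*(h - 3)*(h + 3)*(h^3 - h^2) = h^2*(h - 3)*(h + 3)*(h^2 - h) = h^3*(h - 3)*(h + 3)*(h - 1)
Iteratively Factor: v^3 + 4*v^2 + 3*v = (v + 3)*(v^2 + v) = v*(v + 3)*(v + 1)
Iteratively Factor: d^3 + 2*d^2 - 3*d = (d)*(d^2 + 2*d - 3) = d*(d + 3)*(d - 1)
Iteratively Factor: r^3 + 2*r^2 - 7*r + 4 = (r - 1)*(r^2 + 3*r - 4) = (r - 1)*(r + 4)*(r - 1)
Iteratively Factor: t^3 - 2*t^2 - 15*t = (t + 3)*(t^2 - 5*t) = t*(t + 3)*(t - 5)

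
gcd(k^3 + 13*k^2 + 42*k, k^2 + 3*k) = k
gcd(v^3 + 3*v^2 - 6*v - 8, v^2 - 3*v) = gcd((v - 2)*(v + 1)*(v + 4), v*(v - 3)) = 1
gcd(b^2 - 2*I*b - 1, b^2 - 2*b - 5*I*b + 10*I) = 1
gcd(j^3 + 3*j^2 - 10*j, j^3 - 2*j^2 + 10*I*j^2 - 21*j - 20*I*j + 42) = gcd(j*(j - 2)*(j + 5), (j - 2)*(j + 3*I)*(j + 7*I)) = j - 2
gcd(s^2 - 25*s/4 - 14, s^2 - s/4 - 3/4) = 1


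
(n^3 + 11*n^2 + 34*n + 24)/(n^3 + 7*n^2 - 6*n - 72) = (n + 1)/(n - 3)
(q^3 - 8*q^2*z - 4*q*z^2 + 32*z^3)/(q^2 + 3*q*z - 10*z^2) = (q^2 - 6*q*z - 16*z^2)/(q + 5*z)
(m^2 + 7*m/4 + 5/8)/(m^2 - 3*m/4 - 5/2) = (m + 1/2)/(m - 2)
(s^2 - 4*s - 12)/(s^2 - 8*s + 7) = (s^2 - 4*s - 12)/(s^2 - 8*s + 7)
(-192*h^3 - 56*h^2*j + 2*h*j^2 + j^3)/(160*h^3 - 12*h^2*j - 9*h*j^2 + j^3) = (-6*h - j)/(5*h - j)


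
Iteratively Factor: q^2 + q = (q)*(q + 1)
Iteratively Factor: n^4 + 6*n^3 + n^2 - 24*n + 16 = (n + 4)*(n^3 + 2*n^2 - 7*n + 4) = (n - 1)*(n + 4)*(n^2 + 3*n - 4) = (n - 1)^2*(n + 4)*(n + 4)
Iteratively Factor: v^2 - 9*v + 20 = (v - 4)*(v - 5)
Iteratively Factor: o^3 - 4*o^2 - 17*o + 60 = (o - 5)*(o^2 + o - 12) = (o - 5)*(o - 3)*(o + 4)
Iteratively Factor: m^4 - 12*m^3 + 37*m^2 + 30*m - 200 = (m + 2)*(m^3 - 14*m^2 + 65*m - 100) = (m - 5)*(m + 2)*(m^2 - 9*m + 20) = (m - 5)^2*(m + 2)*(m - 4)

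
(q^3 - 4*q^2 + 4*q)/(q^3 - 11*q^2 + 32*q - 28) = q/(q - 7)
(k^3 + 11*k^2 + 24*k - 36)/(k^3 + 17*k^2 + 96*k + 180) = (k - 1)/(k + 5)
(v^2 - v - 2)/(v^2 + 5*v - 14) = (v + 1)/(v + 7)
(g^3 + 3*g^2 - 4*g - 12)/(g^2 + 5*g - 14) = (g^2 + 5*g + 6)/(g + 7)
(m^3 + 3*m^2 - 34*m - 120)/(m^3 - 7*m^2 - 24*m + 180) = (m + 4)/(m - 6)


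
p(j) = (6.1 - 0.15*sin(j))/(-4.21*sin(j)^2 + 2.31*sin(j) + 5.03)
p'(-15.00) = 12.07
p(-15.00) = 3.55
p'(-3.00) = 1.03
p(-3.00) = 1.32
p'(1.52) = 0.18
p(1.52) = 1.90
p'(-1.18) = -48.19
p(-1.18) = -8.85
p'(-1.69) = 3.95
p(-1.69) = -4.42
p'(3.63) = 3.79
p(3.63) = 2.04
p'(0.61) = 0.48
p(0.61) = 1.21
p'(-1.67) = 3.19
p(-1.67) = -4.35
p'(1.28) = 0.85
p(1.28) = 1.76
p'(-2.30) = 38.17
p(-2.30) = 6.43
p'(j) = (6.1 - 0.15*sin(j))*(8.42*sin(j)*cos(j) - 2.31*cos(j))/(-4.21*sin(j)^2 + 2.31*sin(j) + 5.03)^2 - 0.15*cos(j)/(-4.21*sin(j)^2 + 2.31*sin(j) + 5.03) = (-0.6315*sin(j)^2 + 51.362*sin(j) - 14.8455)*cos(j)/(17.7241*sin(j)^4 - 19.4502*sin(j)^3 - 37.0165*sin(j)^2 + 23.2386*sin(j) + 25.3009)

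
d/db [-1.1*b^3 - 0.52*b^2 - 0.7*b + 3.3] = -3.3*b^2 - 1.04*b - 0.7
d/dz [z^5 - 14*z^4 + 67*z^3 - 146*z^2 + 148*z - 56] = 5*z^4 - 56*z^3 + 201*z^2 - 292*z + 148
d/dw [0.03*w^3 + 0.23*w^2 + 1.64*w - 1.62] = 0.09*w^2 + 0.46*w + 1.64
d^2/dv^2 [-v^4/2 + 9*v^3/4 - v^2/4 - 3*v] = -6*v^2 + 27*v/2 - 1/2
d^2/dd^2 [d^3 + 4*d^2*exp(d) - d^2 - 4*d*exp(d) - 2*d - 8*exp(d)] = 4*d^2*exp(d) + 12*d*exp(d) + 6*d - 8*exp(d) - 2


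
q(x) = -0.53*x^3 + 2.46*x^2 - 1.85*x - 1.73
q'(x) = -1.59*x^2 + 4.92*x - 1.85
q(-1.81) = 12.82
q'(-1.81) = -15.96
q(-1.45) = 7.74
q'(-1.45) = -12.33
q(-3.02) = 40.89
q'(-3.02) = -31.21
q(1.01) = -1.64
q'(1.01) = 1.50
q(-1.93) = 14.81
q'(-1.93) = -17.27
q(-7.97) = 437.59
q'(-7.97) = -142.06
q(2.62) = 0.78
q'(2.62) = 0.13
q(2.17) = 0.42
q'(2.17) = 1.34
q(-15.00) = 2368.27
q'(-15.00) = -433.40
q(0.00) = -1.73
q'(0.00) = -1.85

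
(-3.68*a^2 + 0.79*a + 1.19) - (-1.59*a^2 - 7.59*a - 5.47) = -2.09*a^2 + 8.38*a + 6.66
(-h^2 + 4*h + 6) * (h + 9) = -h^3 - 5*h^2 + 42*h + 54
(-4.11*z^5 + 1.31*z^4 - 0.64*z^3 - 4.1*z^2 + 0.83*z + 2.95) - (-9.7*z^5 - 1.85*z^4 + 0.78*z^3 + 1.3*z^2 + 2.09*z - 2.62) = 5.59*z^5 + 3.16*z^4 - 1.42*z^3 - 5.4*z^2 - 1.26*z + 5.57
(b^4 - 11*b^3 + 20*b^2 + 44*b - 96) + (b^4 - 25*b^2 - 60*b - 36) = 2*b^4 - 11*b^3 - 5*b^2 - 16*b - 132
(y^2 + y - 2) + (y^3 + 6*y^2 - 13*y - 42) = y^3 + 7*y^2 - 12*y - 44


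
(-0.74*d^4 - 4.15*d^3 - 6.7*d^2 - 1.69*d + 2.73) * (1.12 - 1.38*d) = 1.0212*d^5 + 4.8982*d^4 + 4.598*d^3 - 5.1718*d^2 - 5.6602*d + 3.0576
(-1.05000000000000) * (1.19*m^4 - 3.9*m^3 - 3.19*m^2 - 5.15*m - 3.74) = -1.2495*m^4 + 4.095*m^3 + 3.3495*m^2 + 5.4075*m + 3.927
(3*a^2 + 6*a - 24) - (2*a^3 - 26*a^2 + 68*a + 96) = -2*a^3 + 29*a^2 - 62*a - 120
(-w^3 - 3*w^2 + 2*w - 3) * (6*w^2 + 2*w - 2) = -6*w^5 - 20*w^4 + 8*w^3 - 8*w^2 - 10*w + 6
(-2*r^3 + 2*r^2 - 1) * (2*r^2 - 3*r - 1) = -4*r^5 + 10*r^4 - 4*r^3 - 4*r^2 + 3*r + 1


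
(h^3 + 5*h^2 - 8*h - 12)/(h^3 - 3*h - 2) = (h + 6)/(h + 1)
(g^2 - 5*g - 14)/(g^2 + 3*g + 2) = (g - 7)/(g + 1)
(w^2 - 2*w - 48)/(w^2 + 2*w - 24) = (w - 8)/(w - 4)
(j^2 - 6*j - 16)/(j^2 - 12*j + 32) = (j + 2)/(j - 4)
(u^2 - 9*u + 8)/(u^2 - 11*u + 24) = (u - 1)/(u - 3)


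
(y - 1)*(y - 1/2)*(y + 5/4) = y^3 - y^2/4 - 11*y/8 + 5/8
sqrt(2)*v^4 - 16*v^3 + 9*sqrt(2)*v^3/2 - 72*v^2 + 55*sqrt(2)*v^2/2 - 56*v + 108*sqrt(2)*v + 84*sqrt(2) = (v + 7/2)*(v - 6*sqrt(2))*(v - 2*sqrt(2))*(sqrt(2)*v + sqrt(2))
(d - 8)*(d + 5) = d^2 - 3*d - 40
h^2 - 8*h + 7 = (h - 7)*(h - 1)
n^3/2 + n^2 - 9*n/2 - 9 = (n/2 + 1)*(n - 3)*(n + 3)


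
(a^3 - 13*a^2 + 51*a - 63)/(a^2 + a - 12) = (a^2 - 10*a + 21)/(a + 4)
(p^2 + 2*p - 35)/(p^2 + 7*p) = (p - 5)/p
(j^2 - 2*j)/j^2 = (j - 2)/j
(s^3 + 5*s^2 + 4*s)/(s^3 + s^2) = (s + 4)/s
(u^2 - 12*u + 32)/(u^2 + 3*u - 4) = (u^2 - 12*u + 32)/(u^2 + 3*u - 4)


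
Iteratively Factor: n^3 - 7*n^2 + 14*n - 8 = (n - 4)*(n^2 - 3*n + 2) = (n - 4)*(n - 2)*(n - 1)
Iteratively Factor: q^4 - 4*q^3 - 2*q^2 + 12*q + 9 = (q + 1)*(q^3 - 5*q^2 + 3*q + 9) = (q + 1)^2*(q^2 - 6*q + 9) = (q - 3)*(q + 1)^2*(q - 3)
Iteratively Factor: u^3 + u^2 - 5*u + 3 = (u - 1)*(u^2 + 2*u - 3) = (u - 1)*(u + 3)*(u - 1)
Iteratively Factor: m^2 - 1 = (m - 1)*(m + 1)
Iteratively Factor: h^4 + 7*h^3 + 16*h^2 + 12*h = (h + 2)*(h^3 + 5*h^2 + 6*h) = (h + 2)^2*(h^2 + 3*h) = (h + 2)^2*(h + 3)*(h)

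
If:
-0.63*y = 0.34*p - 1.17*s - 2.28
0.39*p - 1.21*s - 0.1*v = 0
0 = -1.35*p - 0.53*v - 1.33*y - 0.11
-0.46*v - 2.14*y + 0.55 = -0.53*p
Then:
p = 5.31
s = 4.88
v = -38.39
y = 9.82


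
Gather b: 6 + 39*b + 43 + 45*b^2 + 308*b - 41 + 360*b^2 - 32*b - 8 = 405*b^2 + 315*b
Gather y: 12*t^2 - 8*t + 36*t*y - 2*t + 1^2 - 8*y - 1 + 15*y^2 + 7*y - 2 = 12*t^2 - 10*t + 15*y^2 + y*(36*t - 1) - 2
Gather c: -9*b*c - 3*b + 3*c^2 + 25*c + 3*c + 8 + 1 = -3*b + 3*c^2 + c*(28 - 9*b) + 9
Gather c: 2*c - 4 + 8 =2*c + 4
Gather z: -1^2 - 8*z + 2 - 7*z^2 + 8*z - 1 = -7*z^2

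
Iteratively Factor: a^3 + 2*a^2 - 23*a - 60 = (a + 4)*(a^2 - 2*a - 15) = (a - 5)*(a + 4)*(a + 3)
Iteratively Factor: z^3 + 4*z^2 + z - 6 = (z - 1)*(z^2 + 5*z + 6) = (z - 1)*(z + 2)*(z + 3)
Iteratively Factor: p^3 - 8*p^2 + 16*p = (p - 4)*(p^2 - 4*p) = p*(p - 4)*(p - 4)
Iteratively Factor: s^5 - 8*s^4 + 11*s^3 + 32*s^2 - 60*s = (s - 2)*(s^4 - 6*s^3 - s^2 + 30*s) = (s - 5)*(s - 2)*(s^3 - s^2 - 6*s) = (s - 5)*(s - 2)*(s + 2)*(s^2 - 3*s) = (s - 5)*(s - 3)*(s - 2)*(s + 2)*(s)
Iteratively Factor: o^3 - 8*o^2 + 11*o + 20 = (o - 4)*(o^2 - 4*o - 5) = (o - 4)*(o + 1)*(o - 5)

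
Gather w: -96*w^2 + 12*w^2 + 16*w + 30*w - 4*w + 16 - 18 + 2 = -84*w^2 + 42*w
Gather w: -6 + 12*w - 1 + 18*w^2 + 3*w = 18*w^2 + 15*w - 7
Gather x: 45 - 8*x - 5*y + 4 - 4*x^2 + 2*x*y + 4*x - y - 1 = -4*x^2 + x*(2*y - 4) - 6*y + 48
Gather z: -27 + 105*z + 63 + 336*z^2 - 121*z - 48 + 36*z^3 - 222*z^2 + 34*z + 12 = 36*z^3 + 114*z^2 + 18*z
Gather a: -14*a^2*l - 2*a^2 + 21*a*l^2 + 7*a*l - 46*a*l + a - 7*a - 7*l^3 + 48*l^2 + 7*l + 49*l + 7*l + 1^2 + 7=a^2*(-14*l - 2) + a*(21*l^2 - 39*l - 6) - 7*l^3 + 48*l^2 + 63*l + 8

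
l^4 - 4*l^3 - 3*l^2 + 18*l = l*(l - 3)^2*(l + 2)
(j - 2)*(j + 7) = j^2 + 5*j - 14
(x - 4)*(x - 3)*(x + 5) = x^3 - 2*x^2 - 23*x + 60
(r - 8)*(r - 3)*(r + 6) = r^3 - 5*r^2 - 42*r + 144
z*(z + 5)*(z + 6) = z^3 + 11*z^2 + 30*z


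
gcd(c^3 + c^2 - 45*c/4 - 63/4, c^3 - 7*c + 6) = c + 3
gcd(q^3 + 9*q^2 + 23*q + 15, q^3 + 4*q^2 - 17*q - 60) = q^2 + 8*q + 15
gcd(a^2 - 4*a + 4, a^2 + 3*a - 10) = a - 2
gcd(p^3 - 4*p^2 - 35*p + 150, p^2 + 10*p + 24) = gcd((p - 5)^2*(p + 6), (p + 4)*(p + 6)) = p + 6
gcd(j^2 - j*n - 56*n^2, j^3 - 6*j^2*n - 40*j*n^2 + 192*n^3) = j - 8*n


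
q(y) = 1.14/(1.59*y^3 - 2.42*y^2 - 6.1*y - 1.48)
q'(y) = 1.14*(-4.77*y^2 + 4.84*y + 6.1)/(1.59*y^3 - 2.42*y^2 - 6.1*y - 1.48)^2 = (-5.4378*y^2 + 5.5176*y + 6.954)/(-1.59*y^3 + 2.42*y^2 + 6.1*y + 1.48)^2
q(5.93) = 0.01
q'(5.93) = -0.00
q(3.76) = 0.04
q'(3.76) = -0.07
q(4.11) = 0.03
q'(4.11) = -0.03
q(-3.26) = -0.02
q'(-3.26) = -0.02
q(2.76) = -0.34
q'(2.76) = -1.74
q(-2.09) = -0.08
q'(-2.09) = -0.15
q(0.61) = -0.20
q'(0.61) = 0.25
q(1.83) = -0.10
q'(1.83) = -0.01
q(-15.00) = -0.00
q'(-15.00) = -0.00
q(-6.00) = -0.00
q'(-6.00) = -0.00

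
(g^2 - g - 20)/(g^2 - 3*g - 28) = (g - 5)/(g - 7)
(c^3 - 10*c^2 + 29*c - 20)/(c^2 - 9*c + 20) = c - 1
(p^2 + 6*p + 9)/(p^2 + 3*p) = (p + 3)/p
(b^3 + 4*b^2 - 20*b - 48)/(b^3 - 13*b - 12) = (b^2 + 8*b + 12)/(b^2 + 4*b + 3)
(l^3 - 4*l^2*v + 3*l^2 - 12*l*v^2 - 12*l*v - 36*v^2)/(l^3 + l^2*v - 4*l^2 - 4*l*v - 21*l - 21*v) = (l^2 - 4*l*v - 12*v^2)/(l^2 + l*v - 7*l - 7*v)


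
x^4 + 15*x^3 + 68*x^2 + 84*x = x*(x + 2)*(x + 6)*(x + 7)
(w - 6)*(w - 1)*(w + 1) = w^3 - 6*w^2 - w + 6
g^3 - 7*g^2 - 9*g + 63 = (g - 7)*(g - 3)*(g + 3)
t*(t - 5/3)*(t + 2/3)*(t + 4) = t^4 + 3*t^3 - 46*t^2/9 - 40*t/9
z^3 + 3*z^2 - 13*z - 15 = (z - 3)*(z + 1)*(z + 5)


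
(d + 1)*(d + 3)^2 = d^3 + 7*d^2 + 15*d + 9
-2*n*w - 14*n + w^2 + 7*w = (-2*n + w)*(w + 7)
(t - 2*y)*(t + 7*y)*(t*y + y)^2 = t^4*y^2 + 5*t^3*y^3 + 2*t^3*y^2 - 14*t^2*y^4 + 10*t^2*y^3 + t^2*y^2 - 28*t*y^4 + 5*t*y^3 - 14*y^4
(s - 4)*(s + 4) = s^2 - 16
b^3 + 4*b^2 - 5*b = b*(b - 1)*(b + 5)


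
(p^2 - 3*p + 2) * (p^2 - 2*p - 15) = p^4 - 5*p^3 - 7*p^2 + 41*p - 30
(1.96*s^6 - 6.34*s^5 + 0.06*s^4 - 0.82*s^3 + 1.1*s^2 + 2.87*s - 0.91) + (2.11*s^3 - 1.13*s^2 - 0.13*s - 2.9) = 1.96*s^6 - 6.34*s^5 + 0.06*s^4 + 1.29*s^3 - 0.0299999999999998*s^2 + 2.74*s - 3.81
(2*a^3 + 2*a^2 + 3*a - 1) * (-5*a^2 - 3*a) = -10*a^5 - 16*a^4 - 21*a^3 - 4*a^2 + 3*a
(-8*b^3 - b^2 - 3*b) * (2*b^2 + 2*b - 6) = -16*b^5 - 18*b^4 + 40*b^3 + 18*b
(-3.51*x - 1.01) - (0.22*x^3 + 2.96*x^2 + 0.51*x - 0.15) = -0.22*x^3 - 2.96*x^2 - 4.02*x - 0.86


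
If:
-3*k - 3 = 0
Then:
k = -1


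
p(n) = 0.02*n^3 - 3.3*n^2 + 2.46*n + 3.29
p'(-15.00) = 114.96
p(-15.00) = -843.61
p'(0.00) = 2.46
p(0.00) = 3.29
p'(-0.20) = 3.78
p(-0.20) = 2.67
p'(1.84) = -9.48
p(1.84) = -3.23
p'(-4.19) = 31.17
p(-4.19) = -66.42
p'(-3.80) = 28.41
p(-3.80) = -54.81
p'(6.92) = -40.34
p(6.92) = -131.08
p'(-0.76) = 7.51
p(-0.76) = -0.49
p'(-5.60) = 41.30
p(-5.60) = -117.49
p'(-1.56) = 12.90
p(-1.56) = -8.65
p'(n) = 0.06*n^2 - 6.6*n + 2.46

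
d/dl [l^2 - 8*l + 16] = 2*l - 8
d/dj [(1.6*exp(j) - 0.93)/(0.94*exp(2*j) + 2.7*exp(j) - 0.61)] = (-1.504*exp(2*j) + 1.7484*exp(j) + 1.535)*exp(j)/(0.8836*exp(4*j) + 5.076*exp(3*j) + 6.1432*exp(2*j) - 3.294*exp(j) + 0.3721)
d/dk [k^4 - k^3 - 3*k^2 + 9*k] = 4*k^3 - 3*k^2 - 6*k + 9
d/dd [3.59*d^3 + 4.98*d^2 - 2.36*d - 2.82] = 10.77*d^2 + 9.96*d - 2.36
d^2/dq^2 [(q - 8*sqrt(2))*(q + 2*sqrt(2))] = 2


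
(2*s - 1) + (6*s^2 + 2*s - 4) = 6*s^2 + 4*s - 5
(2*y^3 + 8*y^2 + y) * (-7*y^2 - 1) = -14*y^5 - 56*y^4 - 9*y^3 - 8*y^2 - y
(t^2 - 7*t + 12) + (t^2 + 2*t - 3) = 2*t^2 - 5*t + 9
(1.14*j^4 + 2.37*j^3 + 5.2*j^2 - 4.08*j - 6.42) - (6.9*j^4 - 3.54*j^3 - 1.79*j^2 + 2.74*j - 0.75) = -5.76*j^4 + 5.91*j^3 + 6.99*j^2 - 6.82*j - 5.67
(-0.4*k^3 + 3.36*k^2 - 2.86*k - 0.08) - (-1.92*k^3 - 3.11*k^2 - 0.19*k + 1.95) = 1.52*k^3 + 6.47*k^2 - 2.67*k - 2.03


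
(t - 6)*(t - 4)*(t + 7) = t^3 - 3*t^2 - 46*t + 168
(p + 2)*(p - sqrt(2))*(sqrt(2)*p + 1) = sqrt(2)*p^3 - p^2 + 2*sqrt(2)*p^2 - 2*p - sqrt(2)*p - 2*sqrt(2)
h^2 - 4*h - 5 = (h - 5)*(h + 1)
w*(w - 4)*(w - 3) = w^3 - 7*w^2 + 12*w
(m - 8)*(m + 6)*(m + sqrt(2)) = m^3 - 2*m^2 + sqrt(2)*m^2 - 48*m - 2*sqrt(2)*m - 48*sqrt(2)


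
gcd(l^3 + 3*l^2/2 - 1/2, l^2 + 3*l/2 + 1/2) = l + 1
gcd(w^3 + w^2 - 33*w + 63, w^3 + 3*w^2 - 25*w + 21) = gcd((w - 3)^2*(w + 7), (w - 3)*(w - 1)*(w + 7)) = w^2 + 4*w - 21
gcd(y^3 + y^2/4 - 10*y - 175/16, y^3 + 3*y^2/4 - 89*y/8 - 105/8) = y^2 - 9*y/4 - 35/8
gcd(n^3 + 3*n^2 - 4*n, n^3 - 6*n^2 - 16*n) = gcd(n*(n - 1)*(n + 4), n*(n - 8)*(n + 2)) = n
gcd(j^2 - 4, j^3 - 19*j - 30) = j + 2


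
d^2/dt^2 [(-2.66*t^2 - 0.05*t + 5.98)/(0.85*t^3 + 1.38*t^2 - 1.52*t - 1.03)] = (-3.84370000000001*t^6 - 0.216750000000019*t^5 + 30.87438*t^4 + 68.150148*t^3 - 1.23793200000001*t^2 - 44.275368*t + 39.1449)/(0.614125*t^9 + 2.99115*t^8 + 1.56162*t^7 - 10.302213*t^6 - 10.041684*t^5 + 11.66502*t^4 + 12.156655*t^3 - 2.74701*t^2 - 4.837704*t - 1.092727)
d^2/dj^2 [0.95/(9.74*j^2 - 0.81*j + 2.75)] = (-180.24844*j^2 + 14.98986*j + 0.95*(19.48*j - 0.81)*(38.96*j - 1.62) - 50.8915)/(9.74*j^2 - 0.81*j + 2.75)^3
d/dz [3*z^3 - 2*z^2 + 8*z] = 9*z^2 - 4*z + 8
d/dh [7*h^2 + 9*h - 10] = 14*h + 9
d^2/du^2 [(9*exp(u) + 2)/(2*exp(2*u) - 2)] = (9*exp(4*u) + 8*exp(3*u) + 54*exp(2*u) + 8*exp(u) + 9)*exp(u)/(2*(exp(6*u) - 3*exp(4*u) + 3*exp(2*u) - 1))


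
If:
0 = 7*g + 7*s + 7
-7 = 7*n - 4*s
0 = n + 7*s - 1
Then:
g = -67/53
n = -45/53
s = 14/53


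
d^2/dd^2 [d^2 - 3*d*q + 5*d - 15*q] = 2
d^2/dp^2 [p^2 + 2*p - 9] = 2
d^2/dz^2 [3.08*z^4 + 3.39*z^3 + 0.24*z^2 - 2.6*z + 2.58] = 36.96*z^2 + 20.34*z + 0.48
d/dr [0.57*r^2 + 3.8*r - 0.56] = 1.14*r + 3.8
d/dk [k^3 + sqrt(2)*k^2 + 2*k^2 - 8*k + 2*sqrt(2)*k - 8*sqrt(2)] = 3*k^2 + 2*sqrt(2)*k + 4*k - 8 + 2*sqrt(2)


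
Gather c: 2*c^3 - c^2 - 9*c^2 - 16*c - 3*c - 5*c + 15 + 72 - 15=2*c^3 - 10*c^2 - 24*c + 72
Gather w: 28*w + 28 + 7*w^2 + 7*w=7*w^2 + 35*w + 28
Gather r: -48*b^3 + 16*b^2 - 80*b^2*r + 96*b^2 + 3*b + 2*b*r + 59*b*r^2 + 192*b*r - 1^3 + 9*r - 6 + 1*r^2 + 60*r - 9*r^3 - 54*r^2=-48*b^3 + 112*b^2 + 3*b - 9*r^3 + r^2*(59*b - 53) + r*(-80*b^2 + 194*b + 69) - 7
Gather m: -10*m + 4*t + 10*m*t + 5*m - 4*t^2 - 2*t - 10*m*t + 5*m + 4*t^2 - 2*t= 0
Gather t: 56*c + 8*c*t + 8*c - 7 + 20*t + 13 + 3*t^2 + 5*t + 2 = 64*c + 3*t^2 + t*(8*c + 25) + 8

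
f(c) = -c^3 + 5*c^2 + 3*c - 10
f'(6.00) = -45.00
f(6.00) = -28.00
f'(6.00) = -45.00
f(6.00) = -28.00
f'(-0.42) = -1.73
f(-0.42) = -10.30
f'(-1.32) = -15.43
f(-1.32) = -2.95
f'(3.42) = 2.11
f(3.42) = 18.74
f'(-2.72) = -46.40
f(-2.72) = 38.96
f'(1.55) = 11.29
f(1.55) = 2.94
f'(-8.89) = -323.00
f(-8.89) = 1061.09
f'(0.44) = 6.82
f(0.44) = -7.80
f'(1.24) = 10.79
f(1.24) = -0.50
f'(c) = -3*c^2 + 10*c + 3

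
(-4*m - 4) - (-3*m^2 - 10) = 3*m^2 - 4*m + 6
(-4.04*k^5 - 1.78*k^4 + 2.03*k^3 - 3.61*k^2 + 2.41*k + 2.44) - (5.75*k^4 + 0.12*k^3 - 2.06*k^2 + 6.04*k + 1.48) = -4.04*k^5 - 7.53*k^4 + 1.91*k^3 - 1.55*k^2 - 3.63*k + 0.96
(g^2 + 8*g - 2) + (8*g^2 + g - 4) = 9*g^2 + 9*g - 6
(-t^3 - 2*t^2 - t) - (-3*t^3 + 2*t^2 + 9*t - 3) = 2*t^3 - 4*t^2 - 10*t + 3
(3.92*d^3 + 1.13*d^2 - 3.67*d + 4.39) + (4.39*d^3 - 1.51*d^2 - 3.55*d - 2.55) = 8.31*d^3 - 0.38*d^2 - 7.22*d + 1.84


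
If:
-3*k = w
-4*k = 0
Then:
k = 0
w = 0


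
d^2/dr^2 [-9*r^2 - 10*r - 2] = -18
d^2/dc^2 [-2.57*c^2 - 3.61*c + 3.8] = -5.14000000000000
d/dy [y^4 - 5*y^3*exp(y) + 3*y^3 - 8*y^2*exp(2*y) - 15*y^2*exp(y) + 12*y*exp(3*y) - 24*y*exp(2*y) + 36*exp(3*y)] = -5*y^3*exp(y) + 4*y^3 - 16*y^2*exp(2*y) - 30*y^2*exp(y) + 9*y^2 + 36*y*exp(3*y) - 64*y*exp(2*y) - 30*y*exp(y) + 120*exp(3*y) - 24*exp(2*y)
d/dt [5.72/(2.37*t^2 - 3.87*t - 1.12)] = (22.1364 - 27.1128*t)/(-2.37*t^2 + 3.87*t + 1.12)^2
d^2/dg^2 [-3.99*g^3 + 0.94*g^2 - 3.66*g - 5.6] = 1.88 - 23.94*g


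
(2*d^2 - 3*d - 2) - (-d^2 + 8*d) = 3*d^2 - 11*d - 2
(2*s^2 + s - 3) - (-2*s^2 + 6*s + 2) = 4*s^2 - 5*s - 5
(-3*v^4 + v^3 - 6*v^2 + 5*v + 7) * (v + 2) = -3*v^5 - 5*v^4 - 4*v^3 - 7*v^2 + 17*v + 14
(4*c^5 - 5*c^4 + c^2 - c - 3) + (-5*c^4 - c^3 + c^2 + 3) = 4*c^5 - 10*c^4 - c^3 + 2*c^2 - c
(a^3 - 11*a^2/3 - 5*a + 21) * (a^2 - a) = a^5 - 14*a^4/3 - 4*a^3/3 + 26*a^2 - 21*a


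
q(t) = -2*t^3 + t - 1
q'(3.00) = -53.00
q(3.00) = -52.00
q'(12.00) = -863.00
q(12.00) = -3445.00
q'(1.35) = -9.94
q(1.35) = -4.57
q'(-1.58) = -13.98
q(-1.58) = 5.31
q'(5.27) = -165.64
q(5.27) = -288.46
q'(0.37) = 0.18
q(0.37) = -0.73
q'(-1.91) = -20.89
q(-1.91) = 11.03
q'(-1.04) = -5.49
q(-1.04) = 0.21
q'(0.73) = -2.20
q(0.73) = -1.05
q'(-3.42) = -69.18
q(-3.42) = 75.58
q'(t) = 1 - 6*t^2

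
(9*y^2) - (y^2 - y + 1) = 8*y^2 + y - 1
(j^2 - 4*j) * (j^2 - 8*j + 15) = j^4 - 12*j^3 + 47*j^2 - 60*j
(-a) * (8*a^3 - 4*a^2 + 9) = -8*a^4 + 4*a^3 - 9*a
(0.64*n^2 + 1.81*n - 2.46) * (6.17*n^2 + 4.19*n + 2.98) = 3.9488*n^4 + 13.8493*n^3 - 5.6871*n^2 - 4.9136*n - 7.3308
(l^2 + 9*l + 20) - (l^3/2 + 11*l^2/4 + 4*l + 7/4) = -l^3/2 - 7*l^2/4 + 5*l + 73/4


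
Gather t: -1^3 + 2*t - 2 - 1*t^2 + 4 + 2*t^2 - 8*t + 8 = t^2 - 6*t + 9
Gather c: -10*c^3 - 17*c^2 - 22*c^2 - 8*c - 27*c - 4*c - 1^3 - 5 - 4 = -10*c^3 - 39*c^2 - 39*c - 10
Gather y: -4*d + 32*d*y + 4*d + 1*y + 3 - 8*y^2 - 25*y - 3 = -8*y^2 + y*(32*d - 24)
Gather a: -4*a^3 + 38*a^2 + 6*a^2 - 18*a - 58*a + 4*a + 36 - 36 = -4*a^3 + 44*a^2 - 72*a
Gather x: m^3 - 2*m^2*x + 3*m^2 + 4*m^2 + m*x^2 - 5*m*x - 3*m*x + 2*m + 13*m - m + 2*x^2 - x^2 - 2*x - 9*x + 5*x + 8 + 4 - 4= m^3 + 7*m^2 + 14*m + x^2*(m + 1) + x*(-2*m^2 - 8*m - 6) + 8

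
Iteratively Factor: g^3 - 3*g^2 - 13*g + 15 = (g - 5)*(g^2 + 2*g - 3) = (g - 5)*(g + 3)*(g - 1)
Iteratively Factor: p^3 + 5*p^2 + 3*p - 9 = (p - 1)*(p^2 + 6*p + 9) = (p - 1)*(p + 3)*(p + 3)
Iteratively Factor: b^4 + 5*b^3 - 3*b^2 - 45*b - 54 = (b - 3)*(b^3 + 8*b^2 + 21*b + 18) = (b - 3)*(b + 2)*(b^2 + 6*b + 9) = (b - 3)*(b + 2)*(b + 3)*(b + 3)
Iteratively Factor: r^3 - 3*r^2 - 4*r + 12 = (r + 2)*(r^2 - 5*r + 6) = (r - 3)*(r + 2)*(r - 2)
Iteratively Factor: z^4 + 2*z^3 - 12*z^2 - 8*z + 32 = (z - 2)*(z^3 + 4*z^2 - 4*z - 16) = (z - 2)*(z + 2)*(z^2 + 2*z - 8) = (z - 2)*(z + 2)*(z + 4)*(z - 2)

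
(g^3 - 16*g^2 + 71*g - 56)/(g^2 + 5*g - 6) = (g^2 - 15*g + 56)/(g + 6)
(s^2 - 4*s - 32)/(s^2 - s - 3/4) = 4*(-s^2 + 4*s + 32)/(-4*s^2 + 4*s + 3)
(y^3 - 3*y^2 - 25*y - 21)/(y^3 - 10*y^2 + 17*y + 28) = (y + 3)/(y - 4)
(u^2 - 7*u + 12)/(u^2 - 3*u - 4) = (u - 3)/(u + 1)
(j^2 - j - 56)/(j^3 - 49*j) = (j - 8)/(j*(j - 7))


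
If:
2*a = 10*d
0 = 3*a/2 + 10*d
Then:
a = 0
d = 0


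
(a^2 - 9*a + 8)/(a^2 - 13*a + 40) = (a - 1)/(a - 5)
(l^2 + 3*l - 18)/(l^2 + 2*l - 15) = (l + 6)/(l + 5)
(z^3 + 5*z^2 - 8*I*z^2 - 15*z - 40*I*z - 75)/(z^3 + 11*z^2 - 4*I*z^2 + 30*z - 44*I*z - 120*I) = (z^2 - 8*I*z - 15)/(z^2 + z*(6 - 4*I) - 24*I)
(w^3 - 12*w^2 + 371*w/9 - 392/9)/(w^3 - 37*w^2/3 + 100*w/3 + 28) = (9*w^2 - 45*w + 56)/(3*(3*w^2 - 16*w - 12))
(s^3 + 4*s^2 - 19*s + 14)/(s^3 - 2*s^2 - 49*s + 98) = (s - 1)/(s - 7)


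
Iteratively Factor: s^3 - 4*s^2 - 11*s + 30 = (s - 5)*(s^2 + s - 6) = (s - 5)*(s + 3)*(s - 2)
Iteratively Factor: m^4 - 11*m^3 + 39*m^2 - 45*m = (m - 5)*(m^3 - 6*m^2 + 9*m) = m*(m - 5)*(m^2 - 6*m + 9) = m*(m - 5)*(m - 3)*(m - 3)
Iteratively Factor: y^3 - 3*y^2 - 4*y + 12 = (y - 3)*(y^2 - 4) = (y - 3)*(y - 2)*(y + 2)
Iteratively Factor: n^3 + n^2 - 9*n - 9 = (n + 3)*(n^2 - 2*n - 3) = (n - 3)*(n + 3)*(n + 1)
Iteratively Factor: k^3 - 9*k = (k)*(k^2 - 9) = k*(k + 3)*(k - 3)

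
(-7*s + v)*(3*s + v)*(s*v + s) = -21*s^3*v - 21*s^3 - 4*s^2*v^2 - 4*s^2*v + s*v^3 + s*v^2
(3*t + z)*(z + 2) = 3*t*z + 6*t + z^2 + 2*z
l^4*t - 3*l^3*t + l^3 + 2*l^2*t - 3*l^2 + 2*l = l*(l - 2)*(l - 1)*(l*t + 1)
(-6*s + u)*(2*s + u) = -12*s^2 - 4*s*u + u^2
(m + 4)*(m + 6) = m^2 + 10*m + 24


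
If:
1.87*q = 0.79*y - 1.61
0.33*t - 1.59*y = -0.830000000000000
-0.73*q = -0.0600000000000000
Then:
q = 0.08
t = 8.24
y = 2.23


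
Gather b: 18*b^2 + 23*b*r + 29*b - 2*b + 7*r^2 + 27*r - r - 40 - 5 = 18*b^2 + b*(23*r + 27) + 7*r^2 + 26*r - 45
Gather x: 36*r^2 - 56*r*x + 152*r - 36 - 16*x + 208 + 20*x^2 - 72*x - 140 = 36*r^2 + 152*r + 20*x^2 + x*(-56*r - 88) + 32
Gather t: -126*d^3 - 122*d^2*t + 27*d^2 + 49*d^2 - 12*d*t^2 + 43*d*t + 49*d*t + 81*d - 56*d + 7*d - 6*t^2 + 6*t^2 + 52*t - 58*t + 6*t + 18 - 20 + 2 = -126*d^3 + 76*d^2 - 12*d*t^2 + 32*d + t*(-122*d^2 + 92*d)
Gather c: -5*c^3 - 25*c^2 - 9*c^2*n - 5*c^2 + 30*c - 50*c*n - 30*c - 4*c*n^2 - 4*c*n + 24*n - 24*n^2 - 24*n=-5*c^3 + c^2*(-9*n - 30) + c*(-4*n^2 - 54*n) - 24*n^2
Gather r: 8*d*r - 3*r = r*(8*d - 3)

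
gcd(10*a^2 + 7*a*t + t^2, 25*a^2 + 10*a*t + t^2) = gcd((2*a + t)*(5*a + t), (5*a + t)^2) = 5*a + t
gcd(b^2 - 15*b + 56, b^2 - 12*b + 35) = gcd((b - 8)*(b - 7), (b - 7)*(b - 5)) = b - 7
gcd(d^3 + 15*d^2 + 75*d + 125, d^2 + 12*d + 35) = d + 5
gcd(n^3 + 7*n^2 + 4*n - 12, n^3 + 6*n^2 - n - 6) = n^2 + 5*n - 6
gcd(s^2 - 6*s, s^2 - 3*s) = s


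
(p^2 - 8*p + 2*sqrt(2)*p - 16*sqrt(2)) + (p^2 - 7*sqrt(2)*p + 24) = 2*p^2 - 8*p - 5*sqrt(2)*p - 16*sqrt(2) + 24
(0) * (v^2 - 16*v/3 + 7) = 0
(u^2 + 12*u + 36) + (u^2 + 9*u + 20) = 2*u^2 + 21*u + 56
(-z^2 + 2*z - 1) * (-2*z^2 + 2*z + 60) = 2*z^4 - 6*z^3 - 54*z^2 + 118*z - 60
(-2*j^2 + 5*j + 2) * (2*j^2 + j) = -4*j^4 + 8*j^3 + 9*j^2 + 2*j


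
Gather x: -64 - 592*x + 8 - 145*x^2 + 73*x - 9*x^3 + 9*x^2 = -9*x^3 - 136*x^2 - 519*x - 56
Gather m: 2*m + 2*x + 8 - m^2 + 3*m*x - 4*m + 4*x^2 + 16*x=-m^2 + m*(3*x - 2) + 4*x^2 + 18*x + 8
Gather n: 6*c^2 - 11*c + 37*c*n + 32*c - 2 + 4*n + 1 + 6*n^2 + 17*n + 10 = 6*c^2 + 21*c + 6*n^2 + n*(37*c + 21) + 9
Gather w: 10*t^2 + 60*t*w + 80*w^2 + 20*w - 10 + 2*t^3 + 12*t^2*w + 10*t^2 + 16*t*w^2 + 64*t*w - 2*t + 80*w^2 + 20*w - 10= 2*t^3 + 20*t^2 - 2*t + w^2*(16*t + 160) + w*(12*t^2 + 124*t + 40) - 20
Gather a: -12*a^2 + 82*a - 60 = -12*a^2 + 82*a - 60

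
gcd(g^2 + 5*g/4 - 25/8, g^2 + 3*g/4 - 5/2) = g - 5/4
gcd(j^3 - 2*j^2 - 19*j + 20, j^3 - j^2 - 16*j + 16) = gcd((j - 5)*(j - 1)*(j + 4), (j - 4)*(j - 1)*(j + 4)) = j^2 + 3*j - 4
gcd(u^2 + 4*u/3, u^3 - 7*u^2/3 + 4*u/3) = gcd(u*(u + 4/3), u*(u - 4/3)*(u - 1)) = u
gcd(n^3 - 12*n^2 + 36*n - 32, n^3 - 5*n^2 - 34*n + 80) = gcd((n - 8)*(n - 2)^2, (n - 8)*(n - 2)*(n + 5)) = n^2 - 10*n + 16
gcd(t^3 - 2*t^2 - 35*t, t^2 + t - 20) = t + 5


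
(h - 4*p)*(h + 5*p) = h^2 + h*p - 20*p^2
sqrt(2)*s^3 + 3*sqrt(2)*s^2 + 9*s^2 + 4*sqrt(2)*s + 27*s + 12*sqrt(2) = (s + 3)*(s + 4*sqrt(2))*(sqrt(2)*s + 1)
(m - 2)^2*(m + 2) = m^3 - 2*m^2 - 4*m + 8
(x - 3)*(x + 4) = x^2 + x - 12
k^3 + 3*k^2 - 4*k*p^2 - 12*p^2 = (k + 3)*(k - 2*p)*(k + 2*p)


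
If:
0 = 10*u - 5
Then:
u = 1/2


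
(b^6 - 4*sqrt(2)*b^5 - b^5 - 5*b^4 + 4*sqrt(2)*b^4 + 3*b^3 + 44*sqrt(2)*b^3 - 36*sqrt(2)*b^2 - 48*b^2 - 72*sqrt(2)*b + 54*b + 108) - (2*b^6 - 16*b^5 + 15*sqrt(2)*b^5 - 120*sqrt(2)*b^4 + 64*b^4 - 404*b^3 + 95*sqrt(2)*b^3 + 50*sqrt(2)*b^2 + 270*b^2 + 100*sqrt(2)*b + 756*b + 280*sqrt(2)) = -b^6 - 19*sqrt(2)*b^5 + 15*b^5 - 69*b^4 + 124*sqrt(2)*b^4 - 51*sqrt(2)*b^3 + 407*b^3 - 318*b^2 - 86*sqrt(2)*b^2 - 702*b - 172*sqrt(2)*b - 280*sqrt(2) + 108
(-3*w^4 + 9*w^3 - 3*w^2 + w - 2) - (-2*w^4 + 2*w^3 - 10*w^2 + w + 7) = -w^4 + 7*w^3 + 7*w^2 - 9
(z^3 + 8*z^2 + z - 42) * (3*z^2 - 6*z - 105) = 3*z^5 + 18*z^4 - 150*z^3 - 972*z^2 + 147*z + 4410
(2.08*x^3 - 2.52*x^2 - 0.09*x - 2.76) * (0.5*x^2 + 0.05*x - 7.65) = 1.04*x^5 - 1.156*x^4 - 16.083*x^3 + 17.8935*x^2 + 0.5505*x + 21.114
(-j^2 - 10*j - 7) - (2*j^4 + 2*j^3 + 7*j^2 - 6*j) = -2*j^4 - 2*j^3 - 8*j^2 - 4*j - 7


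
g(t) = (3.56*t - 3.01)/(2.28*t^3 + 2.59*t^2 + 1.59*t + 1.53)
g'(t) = (3.56*t - 3.01)*(-6.84*t^2 - 5.18*t - 1.59)/(2.28*t^3 + 2.59*t^2 + 1.59*t + 1.53)^2 + 3.56/(2.28*t^3 + 2.59*t^2 + 1.59*t + 1.53) = (-16.2336*t^3 + 11.368*t^2 + 15.5918*t + 10.2327)/(5.1984*t^6 + 11.8104*t^5 + 13.9585*t^4 + 15.213*t^3 + 10.4535*t^2 + 4.8654*t + 2.3409)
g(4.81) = 0.04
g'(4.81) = -0.01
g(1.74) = 0.13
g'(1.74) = -0.02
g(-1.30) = 6.53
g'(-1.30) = 32.81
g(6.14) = 0.03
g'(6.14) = -0.01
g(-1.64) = 2.12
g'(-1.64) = 5.00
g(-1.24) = 9.21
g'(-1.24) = 60.49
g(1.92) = 0.13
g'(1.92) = -0.04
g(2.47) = 0.10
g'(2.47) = -0.04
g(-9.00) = 0.02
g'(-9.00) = 0.01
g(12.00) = 0.01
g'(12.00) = -0.00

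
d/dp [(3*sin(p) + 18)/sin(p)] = -18*cos(p)/sin(p)^2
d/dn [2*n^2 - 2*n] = 4*n - 2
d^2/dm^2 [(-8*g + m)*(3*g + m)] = 2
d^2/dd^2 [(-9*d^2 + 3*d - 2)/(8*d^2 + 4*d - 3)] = 2*(480*d^3 - 1032*d^2 + 24*d - 125)/(512*d^6 + 768*d^5 - 192*d^4 - 512*d^3 + 72*d^2 + 108*d - 27)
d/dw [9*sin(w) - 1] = 9*cos(w)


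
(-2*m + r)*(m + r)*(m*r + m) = -2*m^3*r - 2*m^3 - m^2*r^2 - m^2*r + m*r^3 + m*r^2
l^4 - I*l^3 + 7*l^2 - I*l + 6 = (l - 3*I)*(l - I)*(l + I)*(l + 2*I)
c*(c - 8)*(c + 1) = c^3 - 7*c^2 - 8*c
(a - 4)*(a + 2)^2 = a^3 - 12*a - 16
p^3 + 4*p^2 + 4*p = p*(p + 2)^2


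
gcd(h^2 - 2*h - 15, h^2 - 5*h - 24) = h + 3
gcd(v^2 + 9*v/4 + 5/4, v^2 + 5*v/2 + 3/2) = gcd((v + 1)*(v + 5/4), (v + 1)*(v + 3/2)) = v + 1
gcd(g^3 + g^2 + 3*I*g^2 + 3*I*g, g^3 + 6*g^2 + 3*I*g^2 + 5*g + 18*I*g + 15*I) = g^2 + g*(1 + 3*I) + 3*I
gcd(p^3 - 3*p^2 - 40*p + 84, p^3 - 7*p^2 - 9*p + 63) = p - 7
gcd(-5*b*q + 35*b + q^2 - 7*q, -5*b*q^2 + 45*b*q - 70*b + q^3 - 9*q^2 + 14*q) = -5*b*q + 35*b + q^2 - 7*q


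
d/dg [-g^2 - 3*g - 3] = -2*g - 3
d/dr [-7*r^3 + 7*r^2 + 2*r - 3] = -21*r^2 + 14*r + 2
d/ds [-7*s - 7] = -7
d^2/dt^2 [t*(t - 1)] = 2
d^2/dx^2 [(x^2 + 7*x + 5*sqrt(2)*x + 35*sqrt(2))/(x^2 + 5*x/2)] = 4*(18*x^3 + 20*sqrt(2)*x^3 + 420*sqrt(2)*x^2 + 1050*sqrt(2)*x + 875*sqrt(2))/(x^3*(8*x^3 + 60*x^2 + 150*x + 125))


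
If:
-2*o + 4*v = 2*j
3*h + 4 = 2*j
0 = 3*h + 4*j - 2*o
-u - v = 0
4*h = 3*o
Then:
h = -24/19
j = 2/19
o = -32/19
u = 15/19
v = -15/19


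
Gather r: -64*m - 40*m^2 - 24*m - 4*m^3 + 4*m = -4*m^3 - 40*m^2 - 84*m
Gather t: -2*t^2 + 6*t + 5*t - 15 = -2*t^2 + 11*t - 15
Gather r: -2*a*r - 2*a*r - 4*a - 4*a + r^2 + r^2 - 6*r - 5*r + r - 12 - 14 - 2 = -8*a + 2*r^2 + r*(-4*a - 10) - 28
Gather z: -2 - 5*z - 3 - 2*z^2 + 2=-2*z^2 - 5*z - 3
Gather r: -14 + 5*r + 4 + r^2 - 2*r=r^2 + 3*r - 10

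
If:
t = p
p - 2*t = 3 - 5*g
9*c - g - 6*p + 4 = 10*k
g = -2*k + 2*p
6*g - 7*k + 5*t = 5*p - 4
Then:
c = 1148/459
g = 50/51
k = 24/17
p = 97/51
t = 97/51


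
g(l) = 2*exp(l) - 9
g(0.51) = -5.67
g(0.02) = -6.96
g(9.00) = 16197.17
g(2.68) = 20.17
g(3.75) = 76.04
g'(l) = 2*exp(l)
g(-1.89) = -8.70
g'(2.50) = 24.36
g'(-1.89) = 0.30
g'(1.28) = 7.19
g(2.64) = 19.03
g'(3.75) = 85.04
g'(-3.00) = 0.10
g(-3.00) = -8.90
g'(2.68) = 29.17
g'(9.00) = 16206.17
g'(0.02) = 2.04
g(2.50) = 15.36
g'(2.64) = 28.03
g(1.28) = -1.81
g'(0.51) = 3.33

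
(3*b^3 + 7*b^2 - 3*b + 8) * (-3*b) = -9*b^4 - 21*b^3 + 9*b^2 - 24*b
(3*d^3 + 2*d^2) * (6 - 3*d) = -9*d^4 + 12*d^3 + 12*d^2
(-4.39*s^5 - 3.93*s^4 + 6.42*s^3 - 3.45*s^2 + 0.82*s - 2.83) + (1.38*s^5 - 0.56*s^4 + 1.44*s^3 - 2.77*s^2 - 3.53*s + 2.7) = -3.01*s^5 - 4.49*s^4 + 7.86*s^3 - 6.22*s^2 - 2.71*s - 0.13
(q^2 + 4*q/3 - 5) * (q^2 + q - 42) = q^4 + 7*q^3/3 - 137*q^2/3 - 61*q + 210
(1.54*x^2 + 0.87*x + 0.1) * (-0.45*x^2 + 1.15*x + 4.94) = -0.693*x^4 + 1.3795*x^3 + 8.5631*x^2 + 4.4128*x + 0.494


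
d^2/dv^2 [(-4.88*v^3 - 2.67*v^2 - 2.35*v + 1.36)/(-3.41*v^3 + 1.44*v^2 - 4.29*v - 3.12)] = (1.13686837721616e-13*v^7 + 110.019558*v^6 - 264.377982*v^5 - 1116.393762*v^4 - 93.3907740000001*v^3 + 27.5637599999999*v^2 + 485.5968*v - 73.206432)/(39.651821*v^9 - 50.233392*v^8 + 170.866575*v^7 - 20.540664*v^6 + 123.038487*v^5 + 213.756192*v^4 + 62.891829*v^3 + 130.209768*v^2 + 125.281728*v + 30.371328)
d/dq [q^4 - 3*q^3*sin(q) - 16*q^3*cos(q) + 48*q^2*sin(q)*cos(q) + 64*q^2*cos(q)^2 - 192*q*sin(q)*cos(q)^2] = 16*q^3*sin(q) - 3*q^3*cos(q) + 4*q^3 - 9*q^2*sin(q) - 64*q^2*sin(2*q) - 48*q^2*cos(q) + 48*q^2*cos(2*q) + 48*q*sin(2*q) - 48*q*cos(q) + 64*q*cos(2*q) - 144*q*cos(3*q) + 64*q - 48*sin(q) - 48*sin(3*q)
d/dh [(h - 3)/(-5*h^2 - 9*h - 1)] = (-5*h^2 - 9*h + (h - 3)*(10*h + 9) - 1)/(5*h^2 + 9*h + 1)^2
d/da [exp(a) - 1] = exp(a)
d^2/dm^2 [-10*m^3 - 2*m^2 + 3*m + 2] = -60*m - 4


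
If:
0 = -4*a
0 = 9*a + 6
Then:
No Solution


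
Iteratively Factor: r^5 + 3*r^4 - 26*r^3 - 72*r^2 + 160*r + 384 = (r - 3)*(r^4 + 6*r^3 - 8*r^2 - 96*r - 128) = (r - 3)*(r + 4)*(r^3 + 2*r^2 - 16*r - 32) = (r - 3)*(r + 2)*(r + 4)*(r^2 - 16) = (r - 4)*(r - 3)*(r + 2)*(r + 4)*(r + 4)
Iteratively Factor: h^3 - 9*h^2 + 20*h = (h - 5)*(h^2 - 4*h) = (h - 5)*(h - 4)*(h)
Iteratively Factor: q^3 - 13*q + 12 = (q + 4)*(q^2 - 4*q + 3) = (q - 3)*(q + 4)*(q - 1)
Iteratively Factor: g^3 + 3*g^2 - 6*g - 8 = (g + 1)*(g^2 + 2*g - 8) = (g + 1)*(g + 4)*(g - 2)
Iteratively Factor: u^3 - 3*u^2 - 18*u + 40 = (u - 5)*(u^2 + 2*u - 8) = (u - 5)*(u + 4)*(u - 2)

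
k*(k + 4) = k^2 + 4*k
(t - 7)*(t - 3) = t^2 - 10*t + 21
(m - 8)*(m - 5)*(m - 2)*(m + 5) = m^4 - 10*m^3 - 9*m^2 + 250*m - 400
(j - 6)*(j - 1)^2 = j^3 - 8*j^2 + 13*j - 6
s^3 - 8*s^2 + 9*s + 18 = (s - 6)*(s - 3)*(s + 1)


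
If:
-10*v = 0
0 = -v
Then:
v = 0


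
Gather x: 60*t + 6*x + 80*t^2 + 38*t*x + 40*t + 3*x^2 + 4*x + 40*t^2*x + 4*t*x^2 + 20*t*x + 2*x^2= 80*t^2 + 100*t + x^2*(4*t + 5) + x*(40*t^2 + 58*t + 10)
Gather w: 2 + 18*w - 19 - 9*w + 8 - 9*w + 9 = 0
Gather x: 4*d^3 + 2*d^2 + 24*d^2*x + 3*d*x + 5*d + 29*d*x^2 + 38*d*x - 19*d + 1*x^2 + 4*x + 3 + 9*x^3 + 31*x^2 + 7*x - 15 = 4*d^3 + 2*d^2 - 14*d + 9*x^3 + x^2*(29*d + 32) + x*(24*d^2 + 41*d + 11) - 12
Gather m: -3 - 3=-6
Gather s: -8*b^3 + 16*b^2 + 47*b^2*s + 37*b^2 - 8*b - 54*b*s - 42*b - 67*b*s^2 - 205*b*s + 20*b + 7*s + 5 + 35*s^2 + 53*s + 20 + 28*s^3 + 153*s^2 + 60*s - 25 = -8*b^3 + 53*b^2 - 30*b + 28*s^3 + s^2*(188 - 67*b) + s*(47*b^2 - 259*b + 120)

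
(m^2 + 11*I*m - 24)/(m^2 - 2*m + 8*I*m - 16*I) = (m + 3*I)/(m - 2)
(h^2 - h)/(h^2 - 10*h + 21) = h*(h - 1)/(h^2 - 10*h + 21)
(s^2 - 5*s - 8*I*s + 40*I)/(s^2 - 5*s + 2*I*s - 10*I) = (s - 8*I)/(s + 2*I)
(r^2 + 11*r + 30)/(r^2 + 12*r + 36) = (r + 5)/(r + 6)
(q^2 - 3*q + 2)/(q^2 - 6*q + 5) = (q - 2)/(q - 5)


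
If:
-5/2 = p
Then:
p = -5/2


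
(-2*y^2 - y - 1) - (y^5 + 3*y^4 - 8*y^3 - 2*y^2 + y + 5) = -y^5 - 3*y^4 + 8*y^3 - 2*y - 6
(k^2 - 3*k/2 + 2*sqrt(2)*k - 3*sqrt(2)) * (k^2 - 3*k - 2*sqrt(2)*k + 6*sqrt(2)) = k^4 - 9*k^3/2 - 7*k^2/2 + 36*k - 36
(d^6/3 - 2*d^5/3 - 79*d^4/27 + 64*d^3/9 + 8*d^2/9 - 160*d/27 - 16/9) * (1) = d^6/3 - 2*d^5/3 - 79*d^4/27 + 64*d^3/9 + 8*d^2/9 - 160*d/27 - 16/9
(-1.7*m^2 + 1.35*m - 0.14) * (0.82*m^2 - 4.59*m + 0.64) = -1.394*m^4 + 8.91*m^3 - 7.3993*m^2 + 1.5066*m - 0.0896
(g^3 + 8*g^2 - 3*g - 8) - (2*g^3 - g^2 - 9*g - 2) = -g^3 + 9*g^2 + 6*g - 6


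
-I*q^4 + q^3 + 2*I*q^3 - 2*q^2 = q^2*(q - 2)*(-I*q + 1)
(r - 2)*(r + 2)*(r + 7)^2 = r^4 + 14*r^3 + 45*r^2 - 56*r - 196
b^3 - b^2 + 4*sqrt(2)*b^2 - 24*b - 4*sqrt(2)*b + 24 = (b - 1)*(b - 2*sqrt(2))*(b + 6*sqrt(2))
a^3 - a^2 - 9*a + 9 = (a - 3)*(a - 1)*(a + 3)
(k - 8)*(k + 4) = k^2 - 4*k - 32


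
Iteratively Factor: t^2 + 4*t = (t + 4)*(t)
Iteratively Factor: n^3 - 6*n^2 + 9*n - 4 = (n - 1)*(n^2 - 5*n + 4) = (n - 1)^2*(n - 4)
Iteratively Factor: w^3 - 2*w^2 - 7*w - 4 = (w - 4)*(w^2 + 2*w + 1) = (w - 4)*(w + 1)*(w + 1)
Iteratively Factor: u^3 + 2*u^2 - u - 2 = (u - 1)*(u^2 + 3*u + 2) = (u - 1)*(u + 1)*(u + 2)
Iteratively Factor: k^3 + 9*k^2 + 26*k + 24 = (k + 3)*(k^2 + 6*k + 8) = (k + 3)*(k + 4)*(k + 2)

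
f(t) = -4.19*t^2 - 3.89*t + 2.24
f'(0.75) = -10.18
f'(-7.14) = 55.94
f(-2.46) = -13.55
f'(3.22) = -30.87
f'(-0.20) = -2.21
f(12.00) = -647.80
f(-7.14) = -183.59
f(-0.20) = 2.85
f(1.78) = -17.96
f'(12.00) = -104.45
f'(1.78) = -18.81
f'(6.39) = -57.44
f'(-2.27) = 15.13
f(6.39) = -193.70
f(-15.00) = -882.16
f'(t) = -8.38*t - 3.89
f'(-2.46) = 16.72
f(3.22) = -53.73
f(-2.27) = -10.52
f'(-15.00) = 121.81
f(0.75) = -3.03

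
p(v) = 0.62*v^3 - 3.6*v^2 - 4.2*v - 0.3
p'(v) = 1.86*v^2 - 7.2*v - 4.2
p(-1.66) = -6.08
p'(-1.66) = 12.88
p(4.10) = -35.30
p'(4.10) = -2.45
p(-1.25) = -1.89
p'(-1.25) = 7.71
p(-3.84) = -72.36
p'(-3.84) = 50.87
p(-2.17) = -14.47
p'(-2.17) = 20.18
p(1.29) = -10.38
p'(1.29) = -10.39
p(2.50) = -23.61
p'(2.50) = -10.58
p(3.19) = -30.21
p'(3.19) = -8.24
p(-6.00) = -238.62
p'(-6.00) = 105.96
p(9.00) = 122.28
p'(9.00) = 81.66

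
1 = 1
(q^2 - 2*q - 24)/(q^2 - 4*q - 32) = (q - 6)/(q - 8)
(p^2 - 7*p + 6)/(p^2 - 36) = (p - 1)/(p + 6)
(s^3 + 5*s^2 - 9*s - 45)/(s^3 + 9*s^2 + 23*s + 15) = (s - 3)/(s + 1)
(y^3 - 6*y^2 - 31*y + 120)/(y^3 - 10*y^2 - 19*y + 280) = (y - 3)/(y - 7)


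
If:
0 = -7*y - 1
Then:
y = -1/7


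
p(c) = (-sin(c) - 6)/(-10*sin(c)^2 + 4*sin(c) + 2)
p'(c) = (20*sin(c)*cos(c) - 4*cos(c))*(-sin(c) - 6)/(-10*sin(c)^2 + 4*sin(c) + 2)^2 - cos(c)/(-10*sin(c)^2 + 4*sin(c) + 2) = (-5*sin(c)^2 - 60*sin(c) + 11)*cos(c)/(2*(5*sin(c)^2 - 2*sin(c) - 1)^2)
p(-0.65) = 1.32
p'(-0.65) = 4.34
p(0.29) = -2.70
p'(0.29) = -2.33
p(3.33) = -6.46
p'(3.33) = -53.51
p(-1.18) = 0.50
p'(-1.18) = 0.45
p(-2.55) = 1.63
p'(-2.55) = -6.38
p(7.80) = 1.76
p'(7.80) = -0.37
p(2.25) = 7.20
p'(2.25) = 54.84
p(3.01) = -2.61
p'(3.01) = -1.09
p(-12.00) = -5.16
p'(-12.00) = -23.79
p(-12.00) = -5.16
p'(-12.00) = -23.79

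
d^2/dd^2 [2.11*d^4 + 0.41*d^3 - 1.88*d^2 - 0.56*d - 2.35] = 25.32*d^2 + 2.46*d - 3.76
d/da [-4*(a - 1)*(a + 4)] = -8*a - 12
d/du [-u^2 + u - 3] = 1 - 2*u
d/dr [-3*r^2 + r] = 1 - 6*r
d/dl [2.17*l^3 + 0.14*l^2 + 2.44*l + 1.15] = 6.51*l^2 + 0.28*l + 2.44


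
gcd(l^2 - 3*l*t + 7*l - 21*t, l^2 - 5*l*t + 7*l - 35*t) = l + 7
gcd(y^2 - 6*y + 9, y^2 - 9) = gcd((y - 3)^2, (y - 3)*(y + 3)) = y - 3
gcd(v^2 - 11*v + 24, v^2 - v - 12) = 1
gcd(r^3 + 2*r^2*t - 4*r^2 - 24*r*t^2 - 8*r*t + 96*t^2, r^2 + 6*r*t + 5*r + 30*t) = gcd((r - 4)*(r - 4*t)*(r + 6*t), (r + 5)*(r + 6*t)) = r + 6*t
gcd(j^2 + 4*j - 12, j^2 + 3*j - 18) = j + 6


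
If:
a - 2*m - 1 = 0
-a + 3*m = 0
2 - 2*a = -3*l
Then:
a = 3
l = 4/3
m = 1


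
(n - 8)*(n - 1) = n^2 - 9*n + 8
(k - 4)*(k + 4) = k^2 - 16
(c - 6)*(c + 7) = c^2 + c - 42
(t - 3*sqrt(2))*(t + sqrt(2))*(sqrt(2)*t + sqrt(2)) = sqrt(2)*t^3 - 4*t^2 + sqrt(2)*t^2 - 6*sqrt(2)*t - 4*t - 6*sqrt(2)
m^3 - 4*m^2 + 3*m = m*(m - 3)*(m - 1)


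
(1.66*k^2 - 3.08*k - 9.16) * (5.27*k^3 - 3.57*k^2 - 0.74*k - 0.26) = 8.7482*k^5 - 22.1578*k^4 - 38.506*k^3 + 34.5488*k^2 + 7.5792*k + 2.3816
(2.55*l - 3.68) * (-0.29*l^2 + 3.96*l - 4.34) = -0.7395*l^3 + 11.1652*l^2 - 25.6398*l + 15.9712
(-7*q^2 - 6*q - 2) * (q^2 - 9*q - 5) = -7*q^4 + 57*q^3 + 87*q^2 + 48*q + 10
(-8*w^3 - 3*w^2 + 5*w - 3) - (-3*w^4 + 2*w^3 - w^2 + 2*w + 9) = 3*w^4 - 10*w^3 - 2*w^2 + 3*w - 12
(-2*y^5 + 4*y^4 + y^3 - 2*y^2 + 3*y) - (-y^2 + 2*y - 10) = -2*y^5 + 4*y^4 + y^3 - y^2 + y + 10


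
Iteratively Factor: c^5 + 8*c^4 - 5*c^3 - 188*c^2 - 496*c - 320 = (c - 5)*(c^4 + 13*c^3 + 60*c^2 + 112*c + 64) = (c - 5)*(c + 4)*(c^3 + 9*c^2 + 24*c + 16) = (c - 5)*(c + 4)^2*(c^2 + 5*c + 4) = (c - 5)*(c + 4)^3*(c + 1)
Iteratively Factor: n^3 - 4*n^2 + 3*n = (n - 3)*(n^2 - n) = n*(n - 3)*(n - 1)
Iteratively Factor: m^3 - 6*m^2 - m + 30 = (m - 5)*(m^2 - m - 6) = (m - 5)*(m + 2)*(m - 3)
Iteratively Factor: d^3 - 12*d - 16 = (d - 4)*(d^2 + 4*d + 4) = (d - 4)*(d + 2)*(d + 2)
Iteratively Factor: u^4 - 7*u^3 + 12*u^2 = (u)*(u^3 - 7*u^2 + 12*u) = u^2*(u^2 - 7*u + 12) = u^2*(u - 3)*(u - 4)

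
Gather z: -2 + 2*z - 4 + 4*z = 6*z - 6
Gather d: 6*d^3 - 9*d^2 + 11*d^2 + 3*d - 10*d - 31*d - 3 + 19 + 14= 6*d^3 + 2*d^2 - 38*d + 30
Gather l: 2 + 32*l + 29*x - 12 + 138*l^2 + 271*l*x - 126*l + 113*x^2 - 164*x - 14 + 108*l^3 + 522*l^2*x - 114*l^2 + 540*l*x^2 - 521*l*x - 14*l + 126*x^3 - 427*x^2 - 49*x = 108*l^3 + l^2*(522*x + 24) + l*(540*x^2 - 250*x - 108) + 126*x^3 - 314*x^2 - 184*x - 24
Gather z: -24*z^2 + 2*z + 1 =-24*z^2 + 2*z + 1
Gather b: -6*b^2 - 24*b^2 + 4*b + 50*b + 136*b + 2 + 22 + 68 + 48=-30*b^2 + 190*b + 140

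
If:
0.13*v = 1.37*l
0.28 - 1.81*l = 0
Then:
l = 0.15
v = 1.63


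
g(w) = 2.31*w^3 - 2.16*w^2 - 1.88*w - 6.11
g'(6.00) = 221.68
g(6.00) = 403.81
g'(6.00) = 221.68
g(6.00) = 403.81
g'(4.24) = 104.39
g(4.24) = 123.17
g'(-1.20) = 13.28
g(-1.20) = -10.96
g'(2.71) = 37.31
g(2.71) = 18.91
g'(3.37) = 62.26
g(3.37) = 51.43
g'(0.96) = 0.36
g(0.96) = -7.86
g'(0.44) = -2.44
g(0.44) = -7.16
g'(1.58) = 8.59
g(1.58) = -5.36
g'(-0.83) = 6.48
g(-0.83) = -7.36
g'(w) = 6.93*w^2 - 4.32*w - 1.88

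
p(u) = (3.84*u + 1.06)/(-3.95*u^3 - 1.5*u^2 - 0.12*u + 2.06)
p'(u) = (3.84*u + 1.06)*(11.85*u^2 + 3.0*u + 0.12)/(-3.95*u^3 - 1.5*u^2 - 0.12*u + 2.06)^2 + 3.84/(-3.95*u^3 - 1.5*u^2 - 0.12*u + 2.06)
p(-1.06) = -0.58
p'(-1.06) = -0.40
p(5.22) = -0.04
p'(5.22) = 0.01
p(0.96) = -1.62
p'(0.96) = 6.37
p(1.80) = -0.31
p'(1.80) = 0.37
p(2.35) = -0.17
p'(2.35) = 0.15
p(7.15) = -0.02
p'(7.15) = 0.01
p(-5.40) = -0.03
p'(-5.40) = -0.01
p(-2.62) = -0.14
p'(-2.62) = -0.11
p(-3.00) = -0.11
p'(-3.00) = -0.07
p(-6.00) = -0.03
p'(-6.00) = -0.01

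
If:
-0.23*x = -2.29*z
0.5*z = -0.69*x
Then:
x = 0.00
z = 0.00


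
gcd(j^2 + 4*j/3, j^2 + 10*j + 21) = 1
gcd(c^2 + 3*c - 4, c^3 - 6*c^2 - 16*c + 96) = c + 4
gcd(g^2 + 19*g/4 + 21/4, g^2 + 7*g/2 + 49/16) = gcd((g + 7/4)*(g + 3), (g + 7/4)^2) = g + 7/4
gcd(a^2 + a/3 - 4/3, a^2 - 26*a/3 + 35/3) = 1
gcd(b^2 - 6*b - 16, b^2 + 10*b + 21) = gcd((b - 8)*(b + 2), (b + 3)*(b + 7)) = 1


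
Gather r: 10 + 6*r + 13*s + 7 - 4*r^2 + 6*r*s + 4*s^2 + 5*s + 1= -4*r^2 + r*(6*s + 6) + 4*s^2 + 18*s + 18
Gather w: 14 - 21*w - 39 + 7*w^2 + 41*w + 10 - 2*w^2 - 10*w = 5*w^2 + 10*w - 15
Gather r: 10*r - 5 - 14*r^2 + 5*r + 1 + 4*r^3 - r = 4*r^3 - 14*r^2 + 14*r - 4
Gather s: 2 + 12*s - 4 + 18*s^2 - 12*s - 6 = 18*s^2 - 8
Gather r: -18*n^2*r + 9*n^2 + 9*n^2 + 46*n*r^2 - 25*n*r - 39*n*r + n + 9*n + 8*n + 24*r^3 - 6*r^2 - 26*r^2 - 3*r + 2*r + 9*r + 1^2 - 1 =18*n^2 + 18*n + 24*r^3 + r^2*(46*n - 32) + r*(-18*n^2 - 64*n + 8)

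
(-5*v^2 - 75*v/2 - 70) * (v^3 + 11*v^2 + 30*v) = -5*v^5 - 185*v^4/2 - 1265*v^3/2 - 1895*v^2 - 2100*v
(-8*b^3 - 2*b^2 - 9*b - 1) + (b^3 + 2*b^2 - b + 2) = -7*b^3 - 10*b + 1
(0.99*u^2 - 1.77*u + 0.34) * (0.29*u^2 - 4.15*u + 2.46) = 0.2871*u^4 - 4.6218*u^3 + 9.8795*u^2 - 5.7652*u + 0.8364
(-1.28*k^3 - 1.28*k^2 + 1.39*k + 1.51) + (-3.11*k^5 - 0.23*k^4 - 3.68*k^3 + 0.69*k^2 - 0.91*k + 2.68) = -3.11*k^5 - 0.23*k^4 - 4.96*k^3 - 0.59*k^2 + 0.48*k + 4.19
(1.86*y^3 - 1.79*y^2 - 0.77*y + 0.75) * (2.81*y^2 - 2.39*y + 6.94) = 5.2266*y^5 - 9.4753*y^4 + 15.0228*y^3 - 8.4748*y^2 - 7.1363*y + 5.205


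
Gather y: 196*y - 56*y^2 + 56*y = -56*y^2 + 252*y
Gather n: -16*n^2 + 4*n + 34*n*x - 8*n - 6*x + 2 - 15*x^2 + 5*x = -16*n^2 + n*(34*x - 4) - 15*x^2 - x + 2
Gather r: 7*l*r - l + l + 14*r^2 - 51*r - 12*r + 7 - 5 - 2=14*r^2 + r*(7*l - 63)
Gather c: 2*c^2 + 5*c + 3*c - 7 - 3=2*c^2 + 8*c - 10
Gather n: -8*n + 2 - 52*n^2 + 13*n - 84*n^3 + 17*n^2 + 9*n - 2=-84*n^3 - 35*n^2 + 14*n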